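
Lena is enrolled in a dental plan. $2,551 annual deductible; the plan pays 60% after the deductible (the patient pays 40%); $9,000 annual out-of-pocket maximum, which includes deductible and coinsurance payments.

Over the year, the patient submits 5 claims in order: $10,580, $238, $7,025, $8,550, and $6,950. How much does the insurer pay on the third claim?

$4,215

#1 ($10,580): deductible takes $2,551, $8,029 remains; coinsurance $8,029 × 40% = $3,211.60. Cost to patient: $5,762.60. OOP to date $5,762.60. Insurer: $10,580 − $5,762.60 = $4,817.40.
#2 ($238): deductible already satisfied, so patient's share is 40% × $238 = $95.20. Cost to patient: $95.20. OOP to date $5,857.80. Insurer: $238 − $95.20 = $142.80.
#3 ($7,025): 40% coinsurance on $7,025 = $2,810. Patient pays $2,810; OOP now $8,667.80. Plan pays $7,025 − $2,810 = $4,215.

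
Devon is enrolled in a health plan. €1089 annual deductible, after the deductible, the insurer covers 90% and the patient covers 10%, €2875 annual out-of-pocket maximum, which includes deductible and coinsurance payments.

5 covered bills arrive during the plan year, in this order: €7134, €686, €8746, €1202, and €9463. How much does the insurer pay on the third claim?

Claim 1 (€7134): deductible takes €1089, €6045 remains; coinsurance €6045 × 10% = €604.50. Cost to patient: €1693.50. OOP to date €1693.50. Plan pays €7134 − €1693.50 = €5440.50.
Claim 2 (€686): deductible already satisfied, so patient's share is 10% × €686 = €68.60. Patient owes €68.60 (running OOP €1762.10). Plan pays €686 − €68.60 = €617.40.
Claim 3 (€8746): deductible met; 10% of €8746 = €874.60. Patient pays €874.60; OOP now €2636.70. Plan pays €8746 − €874.60 = €7871.40.

€7871.40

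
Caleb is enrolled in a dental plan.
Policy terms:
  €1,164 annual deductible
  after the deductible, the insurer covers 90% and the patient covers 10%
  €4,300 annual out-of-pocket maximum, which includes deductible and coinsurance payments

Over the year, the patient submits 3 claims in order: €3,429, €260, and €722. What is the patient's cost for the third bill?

€72.20

Claim 1 (€3,429): €1,164 to deductible, leaving €2,265; 10% of €2,265 = €226.50. Patient owes €1,390.50 (running OOP €1,390.50).
Claim 2 (€260): 10% coinsurance on €260 = €26. Patient pays €26; OOP now €1,416.50.
Claim 3 (€722): deductible already satisfied, so patient's share is 10% × €722 = €72.20. Patient pays €72.20; OOP now €1,488.70.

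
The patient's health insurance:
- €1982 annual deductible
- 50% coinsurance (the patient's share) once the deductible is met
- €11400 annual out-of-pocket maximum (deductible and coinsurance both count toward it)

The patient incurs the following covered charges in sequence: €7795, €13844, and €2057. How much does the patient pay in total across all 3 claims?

Claim 1 (€7795): €1982 finishes the deductible; €5813 goes to coinsurance; patient's 50% is €2906.50. Patient owes €4888.50 (running OOP €4888.50).
Claim 2 (€13844): 50% coinsurance on €13844 = €6922. Adding that to €4888.50 gives €11810.50, past the €11400 cap; patient pays only €11400 − €4888.50 = €6511.50.
Claim 3 (€2057): deductible already satisfied, so patient's share is 50% × €2057 = €1028.50. Adding that to €11400 gives €12428.50, past the €11400 cap; patient pays only €11400 − €11400 = €0.
Summing the patient's payments: €4888.50 + €6511.50 + €0 = €11400.

€11400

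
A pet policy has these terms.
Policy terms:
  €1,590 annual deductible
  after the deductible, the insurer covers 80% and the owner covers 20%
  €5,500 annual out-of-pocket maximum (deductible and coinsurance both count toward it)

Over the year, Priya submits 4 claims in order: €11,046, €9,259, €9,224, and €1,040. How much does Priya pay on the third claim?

Claim 1 (€11,046): €1,590 finishes the deductible; €9,456 goes to coinsurance; owner's 20% is €1,891.20. Owner pays €3,481.20; OOP now €3,481.20.
Claim 2 (€9,259): 20% coinsurance on €9,259 = €1,851.80. Owner pays €1,851.80; OOP now €5,333.
Claim 3 (€9,224): deductible already satisfied, so owner's share is 20% × €9,224 = €1,844.80. Adding that to €5,333 gives €7,177.80, past the €5,500 cap; owner pays only €5,500 − €5,333 = €167.

€167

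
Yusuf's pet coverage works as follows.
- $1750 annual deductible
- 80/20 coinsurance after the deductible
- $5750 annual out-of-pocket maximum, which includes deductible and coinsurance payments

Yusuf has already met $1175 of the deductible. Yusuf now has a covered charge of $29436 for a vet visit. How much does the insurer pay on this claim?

$24861

Remaining deductible: $1750 − $1175 = $575.
The remaining $28861 (= $29436 − $575) moves to coinsurance.
20% of $28861 = $5772.20 falls to the owner.
That puts the owner's cost at $575 + $5772.20 = $6347.20 before any cap.
Adding $6347.20 to the $1175 already spent would give $7522.20, which exceeds the $5750 cap; the owner pays just $5750 − $1175 = $4575.
The plan picks up $29436 − $4575 = $24861.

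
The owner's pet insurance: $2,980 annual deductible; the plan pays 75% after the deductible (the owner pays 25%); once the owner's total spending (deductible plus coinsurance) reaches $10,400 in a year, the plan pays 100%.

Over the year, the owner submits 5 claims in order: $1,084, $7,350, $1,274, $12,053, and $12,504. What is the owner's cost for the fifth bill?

$2,724.75

Claim 1 ($1,084): entire amount goes to the deductible. Owner pays $1,084; OOP now $1,084.
Claim 2 ($7,350): $1,896 finishes the deductible; $5,454 goes to coinsurance; 25% of $5,454 = $1,363.50. Cost to owner: $3,259.50. OOP to date $4,343.50.
Claim 3 ($1,274): deductible met; 25% of $1,274 = $318.50. Owner pays $318.50; OOP now $4,662.
Claim 4 ($12,053): 25% coinsurance on $12,053 = $3,013.25. Owner owes $3,013.25 (running OOP $7,675.25).
Claim 5 ($12,504): 25% coinsurance on $12,504 = $3,126. OOP would hit $10,801.25 > $10,400, so the cap limits the owner to $10,400 − $7,675.25 = $2,724.75.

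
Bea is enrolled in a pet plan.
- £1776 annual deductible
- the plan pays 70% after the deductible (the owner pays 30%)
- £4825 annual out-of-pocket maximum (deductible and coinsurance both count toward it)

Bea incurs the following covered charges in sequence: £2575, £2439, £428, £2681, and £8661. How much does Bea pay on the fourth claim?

£804.30

#1 (£2575): £1776 finishes the deductible; £799 goes to coinsurance; coinsurance £799 × 30% = £239.70. Cost to owner: £2015.70. OOP to date £2015.70.
#2 (£2439): deductible already satisfied, so owner's share is 30% × £2439 = £731.70. Owner owes £731.70 (running OOP £2747.40).
#3 (£428): 30% coinsurance on £428 = £128.40. Owner pays £128.40; OOP now £2875.80.
#4 (£2681): deductible already satisfied, so owner's share is 30% × £2681 = £804.30. Owner pays £804.30; OOP now £3680.10.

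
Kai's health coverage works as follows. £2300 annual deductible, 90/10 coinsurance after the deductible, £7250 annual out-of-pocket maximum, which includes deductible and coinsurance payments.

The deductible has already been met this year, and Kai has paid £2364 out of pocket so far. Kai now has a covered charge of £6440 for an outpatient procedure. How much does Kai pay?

£644

The deductible is already satisfied, so the full bill goes to coinsurance.
Coinsurance: £6440 × 10% = £644.
Year-to-date out-of-pocket becomes £2364 + £644 = £3008, still under the £7250 maximum, so no cap applies.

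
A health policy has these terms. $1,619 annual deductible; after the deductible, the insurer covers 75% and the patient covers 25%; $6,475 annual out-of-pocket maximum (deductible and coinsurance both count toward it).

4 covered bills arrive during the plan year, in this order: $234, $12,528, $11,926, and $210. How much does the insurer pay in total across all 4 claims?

$18,423

#1 ($234): fully absorbed by the deductible. Patient pays $234; OOP now $234. Insurer: $234 − $234 = $0.
#2 ($12,528): deductible takes $1,385, $11,143 remains; patient's 25% is $2,785.75. Patient owes $4,170.75 (running OOP $4,404.75). Insurer: $12,528 − $4,170.75 = $8,357.25.
#3 ($11,926): 25% coinsurance on $11,926 = $2,981.50. Adding that to $4,404.75 gives $7,386.25, past the $6,475 cap; patient pays only $6,475 − $4,404.75 = $2,070.25. Insurer: $11,926 − $2,070.25 = $9,855.75.
#4 ($210): deductible already satisfied, so patient's share is 25% × $210 = $52.50. That would push OOP to $6,527.50, over the $6,475 cap, so patient pays $6,475 − $6,475 = $0. Insurer: $210 − $0 = $210.
Insurer total: $0 + $8,357.25 + $9,855.75 + $210 = $18,423.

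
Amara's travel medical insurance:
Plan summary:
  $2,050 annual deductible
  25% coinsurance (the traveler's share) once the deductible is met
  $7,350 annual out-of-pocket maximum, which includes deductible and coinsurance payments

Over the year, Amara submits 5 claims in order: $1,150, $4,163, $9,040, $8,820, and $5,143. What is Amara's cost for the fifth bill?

Claim 1 ($1,150): all of it applies to the deductible. Traveler pays $1,150; OOP now $1,150.
Claim 2 ($4,163): $900 to deductible, leaving $3,263; 25% of $3,263 = $815.75. Traveler owes $1,715.75 (running OOP $2,865.75).
Claim 3 ($9,040): 25% coinsurance on $9,040 = $2,260. Traveler owes $2,260 (running OOP $5,125.75).
Claim 4 ($8,820): 25% coinsurance on $8,820 = $2,205. Traveler pays $2,205; OOP now $7,330.75.
Claim 5 ($5,143): 25% coinsurance on $5,143 = $1,285.75. OOP would hit $8,616.50 > $7,350, so the cap limits the traveler to $7,350 − $7,330.75 = $19.25.

$19.25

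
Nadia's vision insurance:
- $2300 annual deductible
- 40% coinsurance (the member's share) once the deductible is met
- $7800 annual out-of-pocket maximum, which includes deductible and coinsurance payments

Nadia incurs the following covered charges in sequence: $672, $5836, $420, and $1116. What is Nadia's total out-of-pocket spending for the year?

Claim 1 ($672): all of it applies to the deductible. Member pays $672; OOP now $672.
Claim 2 ($5836): $1628 to deductible, leaving $4208; 40% of $4208 = $1683.20. Cost to member: $3311.20. OOP to date $3983.20.
Claim 3 ($420): deductible already satisfied, so member's share is 40% × $420 = $168. Member pays $168; OOP now $4151.20.
Claim 4 ($1116): deductible already satisfied, so member's share is 40% × $1116 = $446.40. Member owes $446.40 (running OOP $4597.60).
Summing the member's payments: $672 + $3311.20 + $168 + $446.40 = $4597.60.

$4597.60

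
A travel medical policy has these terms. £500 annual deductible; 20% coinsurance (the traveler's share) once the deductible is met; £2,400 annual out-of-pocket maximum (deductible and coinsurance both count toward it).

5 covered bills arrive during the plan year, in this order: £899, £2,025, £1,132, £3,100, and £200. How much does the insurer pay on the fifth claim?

#1 (£899): £500 finishes the deductible; £399 goes to coinsurance; coinsurance £399 × 20% = £79.80. Traveler owes £579.80 (running OOP £579.80). Insurer: £899 − £579.80 = £319.20.
#2 (£2,025): deductible met; 20% of £2,025 = £405. Traveler owes £405 (running OOP £984.80). Insurer: £2,025 − £405 = £1,620.
#3 (£1,132): deductible met; 20% of £1,132 = £226.40. Cost to traveler: £226.40. OOP to date £1,211.20. Plan pays £1,132 − £226.40 = £905.60.
#4 (£3,100): 20% coinsurance on £3,100 = £620. Cost to traveler: £620. OOP to date £1,831.20. Plan pays £3,100 − £620 = £2,480.
#5 (£200): deductible already satisfied, so traveler's share is 20% × £200 = £40. Cost to traveler: £40. OOP to date £1,871.20. Insurer: £200 − £40 = £160.

£160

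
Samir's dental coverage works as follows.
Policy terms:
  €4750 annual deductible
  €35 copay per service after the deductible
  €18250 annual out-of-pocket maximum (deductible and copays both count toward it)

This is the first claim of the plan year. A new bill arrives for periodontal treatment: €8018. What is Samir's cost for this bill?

€4785

Nothing has been paid toward the €4750 deductible, so the first €4750 of this charge is applied there.
The remaining €3268 (= €8018 − €4750) moves to the copay.
Copay on this service: €35.
So the patient owes €4750 + €35 = €4785 before any cap.
Total out-of-pocket so far would be €0 + €4785 = €4785, below the €18250 cap — no reduction.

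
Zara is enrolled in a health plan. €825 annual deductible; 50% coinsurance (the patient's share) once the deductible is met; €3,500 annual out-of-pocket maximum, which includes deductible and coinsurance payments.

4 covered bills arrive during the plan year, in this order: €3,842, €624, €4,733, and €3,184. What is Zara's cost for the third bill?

Claim 1 (€3,842): €825 finishes the deductible; €3,017 goes to coinsurance; 50% of €3,017 = €1,508.50. Patient owes €2,333.50 (running OOP €2,333.50).
Claim 2 (€624): 50% coinsurance on €624 = €312. Patient owes €312 (running OOP €2,645.50).
Claim 3 (€4,733): 50% coinsurance on €4,733 = €2,366.50. Adding that to €2,645.50 gives €5,012, past the €3,500 cap; patient pays only €3,500 − €2,645.50 = €854.50.

€854.50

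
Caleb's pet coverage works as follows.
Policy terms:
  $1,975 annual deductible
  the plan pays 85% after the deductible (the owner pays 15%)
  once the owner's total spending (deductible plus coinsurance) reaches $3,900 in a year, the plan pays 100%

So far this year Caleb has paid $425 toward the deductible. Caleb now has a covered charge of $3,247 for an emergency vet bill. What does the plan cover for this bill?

$1,442.45

Deductible still to meet: $1,975 − $425 = $1,550.
That leaves $3,247 − $1,550 = $1,697 for coinsurance.
Owner's 15% share of $1,697 is $254.55.
Owner responsibility before any cap: $1,550 + $254.55 = $1,804.55.
Cumulative spending $425 + $1,804.55 = $2,229.55 stays under the $3,900 maximum.
The plan picks up $3,247 − $1,804.55 = $1,442.45.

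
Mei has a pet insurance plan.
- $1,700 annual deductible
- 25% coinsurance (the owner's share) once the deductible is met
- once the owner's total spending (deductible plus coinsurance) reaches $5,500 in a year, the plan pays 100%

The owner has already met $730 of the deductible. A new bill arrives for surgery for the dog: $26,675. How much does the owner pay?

Deductible still to meet: $1,700 − $730 = $970.
The remaining $25,705 (= $26,675 − $970) moves to coinsurance.
Coinsurance: $25,705 × 25% = $6,426.25.
So the owner owes $970 + $6,426.25 = $7,396.25 before any cap.
Adding $7,396.25 to the $730 already spent would give $8,126.25, which exceeds the $5,500 cap; the owner pays just $5,500 − $730 = $4,770.

$4,770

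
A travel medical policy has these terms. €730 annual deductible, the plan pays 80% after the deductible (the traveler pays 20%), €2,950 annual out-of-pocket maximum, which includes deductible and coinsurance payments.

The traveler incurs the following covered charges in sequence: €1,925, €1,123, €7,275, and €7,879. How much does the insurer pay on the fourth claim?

Claim 1 (€1,925): €730 finishes the deductible; €1,195 goes to coinsurance; coinsurance €1,195 × 20% = €239. Cost to traveler: €969. OOP to date €969. Insurer: €1,925 − €969 = €956.
Claim 2 (€1,123): 20% coinsurance on €1,123 = €224.60. Traveler owes €224.60 (running OOP €1,193.60). Plan pays €1,123 − €224.60 = €898.40.
Claim 3 (€7,275): deductible already satisfied, so traveler's share is 20% × €7,275 = €1,455. Cost to traveler: €1,455. OOP to date €2,648.60. Plan pays €7,275 − €1,455 = €5,820.
Claim 4 (€7,879): 20% coinsurance on €7,879 = €1,575.80. That would push OOP to €4,224.40, over the €2,950 cap, so traveler pays €2,950 − €2,648.60 = €301.40. Plan pays €7,879 − €301.40 = €7,577.60.

€7,577.60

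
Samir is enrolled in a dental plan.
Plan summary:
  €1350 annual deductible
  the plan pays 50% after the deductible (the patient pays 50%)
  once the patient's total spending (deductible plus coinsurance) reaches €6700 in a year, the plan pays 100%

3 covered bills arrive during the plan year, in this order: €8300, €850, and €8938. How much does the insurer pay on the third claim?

€7488

#1 (€8300): €1350 finishes the deductible; €6950 goes to coinsurance; 50% of €6950 = €3475. Patient pays €4825; OOP now €4825. Plan pays €8300 − €4825 = €3475.
#2 (€850): deductible already satisfied, so patient's share is 50% × €850 = €425. Patient pays €425; OOP now €5250. Insurer: €850 − €425 = €425.
#3 (€8938): 50% coinsurance on €8938 = €4469. OOP would hit €9719 > €6700, so the cap limits the patient to €6700 − €5250 = €1450. Plan pays €8938 − €1450 = €7488.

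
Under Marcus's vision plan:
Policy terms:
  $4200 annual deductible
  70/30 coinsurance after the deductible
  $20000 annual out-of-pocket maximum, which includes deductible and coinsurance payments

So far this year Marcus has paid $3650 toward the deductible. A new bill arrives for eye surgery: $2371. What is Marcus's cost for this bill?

$3650 of the $4200 deductible is already met, leaving $550.
After the $550 deductible portion, $2371 − $550 = $1821 is subject to coinsurance.
Coinsurance: $1821 × 30% = $546.30.
So the member owes $550 + $546.30 = $1096.30 before any cap.
Year-to-date out-of-pocket becomes $3650 + $1096.30 = $4746.30, still under the $20000 maximum, so no cap applies.

$1096.30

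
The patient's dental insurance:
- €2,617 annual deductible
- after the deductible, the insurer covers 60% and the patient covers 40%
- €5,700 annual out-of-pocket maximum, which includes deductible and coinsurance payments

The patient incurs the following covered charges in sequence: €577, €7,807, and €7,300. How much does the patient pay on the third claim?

Claim 1 (€577): fully absorbed by the deductible. Cost to patient: €577. OOP to date €577.
Claim 2 (€7,807): €2,040 finishes the deductible; €5,767 goes to coinsurance; 40% of €5,767 = €2,306.80. Patient pays €4,346.80; OOP now €4,923.80.
Claim 3 (€7,300): deductible met; 40% of €7,300 = €2,920. OOP would hit €7,843.80 > €5,700, so the cap limits the patient to €5,700 − €4,923.80 = €776.20.

€776.20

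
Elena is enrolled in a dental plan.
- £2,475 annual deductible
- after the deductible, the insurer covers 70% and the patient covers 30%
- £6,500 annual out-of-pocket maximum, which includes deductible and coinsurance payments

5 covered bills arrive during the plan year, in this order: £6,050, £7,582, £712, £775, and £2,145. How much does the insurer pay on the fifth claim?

£1,913.20

Bill 1, £6,050: £2,475 finishes the deductible; £3,575 goes to coinsurance; 30% of £3,575 = £1,072.50. Cost to patient: £3,547.50. OOP to date £3,547.50. Insurer: £6,050 − £3,547.50 = £2,502.50.
Bill 2, £7,582: deductible already satisfied, so patient's share is 30% × £7,582 = £2,274.60. Patient owes £2,274.60 (running OOP £5,822.10). Insurer: £7,582 − £2,274.60 = £5,307.40.
Bill 3, £712: 30% coinsurance on £712 = £213.60. Patient owes £213.60 (running OOP £6,035.70). Plan pays £712 − £213.60 = £498.40.
Bill 4, £775: deductible already satisfied, so patient's share is 30% × £775 = £232.50. Patient owes £232.50 (running OOP £6,268.20). Plan pays £775 − £232.50 = £542.50.
Bill 5, £2,145: deductible met; 30% of £2,145 = £643.50. Adding that to £6,268.20 gives £6,911.70, past the £6,500 cap; patient pays only £6,500 − £6,268.20 = £231.80. Plan pays £2,145 − £231.80 = £1,913.20.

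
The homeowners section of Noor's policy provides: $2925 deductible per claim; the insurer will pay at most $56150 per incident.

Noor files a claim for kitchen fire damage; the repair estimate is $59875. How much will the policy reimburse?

After the deductible, $59875 − $2925 = $56950 remains.
$56950 exceeds the $56150 limit, so the insurer pays the limit: $56150.

$56150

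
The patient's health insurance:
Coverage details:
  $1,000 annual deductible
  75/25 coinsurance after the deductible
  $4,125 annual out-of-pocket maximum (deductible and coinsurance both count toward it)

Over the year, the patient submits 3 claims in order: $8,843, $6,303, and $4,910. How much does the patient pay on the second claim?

Claim 1 — $8,843: $1,000 to deductible, leaving $7,843; coinsurance $7,843 × 25% = $1,960.75. Patient owes $2,960.75 (running OOP $2,960.75).
Claim 2 — $6,303: 25% coinsurance on $6,303 = $1,575.75. That would push OOP to $4,536.50, over the $4,125 cap, so patient pays $4,125 − $2,960.75 = $1,164.25.

$1,164.25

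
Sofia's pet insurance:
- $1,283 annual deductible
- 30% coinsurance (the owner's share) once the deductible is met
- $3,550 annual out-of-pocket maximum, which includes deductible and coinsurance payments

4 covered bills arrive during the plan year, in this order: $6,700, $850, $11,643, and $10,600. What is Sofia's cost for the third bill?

$386.90

Claim 1 — $6,700: $1,283 finishes the deductible; $5,417 goes to coinsurance; 30% of $5,417 = $1,625.10. Owner owes $2,908.10 (running OOP $2,908.10).
Claim 2 — $850: deductible met; 30% of $850 = $255. Owner owes $255 (running OOP $3,163.10).
Claim 3 — $11,643: deductible already satisfied, so owner's share is 30% × $11,643 = $3,492.90. That would push OOP to $6,656, over the $3,550 cap, so owner pays $3,550 − $3,163.10 = $386.90.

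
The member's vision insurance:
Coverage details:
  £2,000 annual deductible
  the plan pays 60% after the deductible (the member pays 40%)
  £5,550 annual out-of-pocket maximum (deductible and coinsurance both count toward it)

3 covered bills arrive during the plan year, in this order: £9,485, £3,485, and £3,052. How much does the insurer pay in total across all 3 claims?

Bill 1, £9,485: £2,000 finishes the deductible; £7,485 goes to coinsurance; member's 40% is £2,994. Cost to member: £4,994. OOP to date £4,994. Insurer: £9,485 − £4,994 = £4,491.
Bill 2, £3,485: deductible met; 40% of £3,485 = £1,394. Adding that to £4,994 gives £6,388, past the £5,550 cap; member pays only £5,550 − £4,994 = £556. Plan pays £3,485 − £556 = £2,929.
Bill 3, £3,052: deductible met; 40% of £3,052 = £1,220.80. Adding that to £5,550 gives £6,770.80, past the £5,550 cap; member pays only £5,550 − £5,550 = £0. Insurer: £3,052 − £0 = £3,052.
Insurer total = bills − member's total = £16,022 − £5,550 = £10,472.

£10,472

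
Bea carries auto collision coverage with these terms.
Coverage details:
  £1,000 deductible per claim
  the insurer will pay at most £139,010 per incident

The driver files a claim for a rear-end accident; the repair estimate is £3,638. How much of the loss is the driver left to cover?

Less the £1,000 deductible: £3,638 − £1,000 = £2,638.
£2,638 is within the £139,010 limit, so the insurer pays £2,638.
The driver bears the rest of the original loss: £3,638 − £2,638 = £1,000.

£1,000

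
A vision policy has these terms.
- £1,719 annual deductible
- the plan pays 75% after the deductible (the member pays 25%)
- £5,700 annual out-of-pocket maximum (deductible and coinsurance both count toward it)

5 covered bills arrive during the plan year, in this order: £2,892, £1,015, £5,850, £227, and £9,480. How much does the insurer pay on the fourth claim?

Claim 1 (£2,892): deductible takes £1,719, £1,173 remains; member's 25% is £293.25. Cost to member: £2,012.25. OOP to date £2,012.25. Plan pays £2,892 − £2,012.25 = £879.75.
Claim 2 (£1,015): 25% coinsurance on £1,015 = £253.75. Cost to member: £253.75. OOP to date £2,266. Insurer: £1,015 − £253.75 = £761.25.
Claim 3 (£5,850): 25% coinsurance on £5,850 = £1,462.50. Member owes £1,462.50 (running OOP £3,728.50). Insurer: £5,850 − £1,462.50 = £4,387.50.
Claim 4 (£227): 25% coinsurance on £227 = £56.75. Cost to member: £56.75. OOP to date £3,785.25. Insurer: £227 − £56.75 = £170.25.

£170.25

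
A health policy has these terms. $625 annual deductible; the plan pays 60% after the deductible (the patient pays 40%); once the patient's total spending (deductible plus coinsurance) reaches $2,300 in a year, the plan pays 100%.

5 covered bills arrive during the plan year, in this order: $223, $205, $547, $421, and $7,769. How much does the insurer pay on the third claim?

$210

Claim 1 ($223): all of it applies to the deductible. Patient pays $223; OOP now $223. Plan pays $223 − $223 = $0.
Claim 2 ($205): entire amount goes to the deductible. Patient owes $205 (running OOP $428). Plan pays $205 − $205 = $0.
Claim 3 ($547): $197 finishes the deductible; $350 goes to coinsurance; patient's 40% is $140. Patient owes $337 (running OOP $765). Insurer: $547 − $337 = $210.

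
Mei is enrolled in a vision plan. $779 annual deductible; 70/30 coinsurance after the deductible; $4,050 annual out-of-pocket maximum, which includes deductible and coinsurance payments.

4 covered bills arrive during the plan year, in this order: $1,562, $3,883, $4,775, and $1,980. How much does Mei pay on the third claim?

Claim 1 — $1,562: deductible takes $779, $783 remains; 30% of $783 = $234.90. Member owes $1,013.90 (running OOP $1,013.90).
Claim 2 — $3,883: 30% coinsurance on $3,883 = $1,164.90. Cost to member: $1,164.90. OOP to date $2,178.80.
Claim 3 — $4,775: deductible already satisfied, so member's share is 30% × $4,775 = $1,432.50. Member pays $1,432.50; OOP now $3,611.30.

$1,432.50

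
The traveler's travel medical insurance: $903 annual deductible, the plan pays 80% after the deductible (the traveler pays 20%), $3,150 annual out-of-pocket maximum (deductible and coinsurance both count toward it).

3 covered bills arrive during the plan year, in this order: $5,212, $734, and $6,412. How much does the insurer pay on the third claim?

Bill 1, $5,212: $903 finishes the deductible; $4,309 goes to coinsurance; traveler's 20% is $861.80. Traveler pays $1,764.80; OOP now $1,764.80. Insurer: $5,212 − $1,764.80 = $3,447.20.
Bill 2, $734: deductible met; 20% of $734 = $146.80. Cost to traveler: $146.80. OOP to date $1,911.60. Plan pays $734 − $146.80 = $587.20.
Bill 3, $6,412: 20% coinsurance on $6,412 = $1,282.40. Adding that to $1,911.60 gives $3,194, past the $3,150 cap; traveler pays only $3,150 − $1,911.60 = $1,238.40. Insurer: $6,412 − $1,238.40 = $5,173.60.

$5,173.60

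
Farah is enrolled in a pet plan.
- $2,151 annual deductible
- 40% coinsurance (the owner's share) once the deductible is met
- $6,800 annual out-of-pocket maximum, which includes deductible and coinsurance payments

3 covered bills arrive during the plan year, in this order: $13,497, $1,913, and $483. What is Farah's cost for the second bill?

$110.60

Bill 1, $13,497: deductible takes $2,151, $11,346 remains; coinsurance $11,346 × 40% = $4,538.40. Owner owes $6,689.40 (running OOP $6,689.40).
Bill 2, $1,913: 40% coinsurance on $1,913 = $765.20. That would push OOP to $7,454.60, over the $6,800 cap, so owner pays $6,800 − $6,689.40 = $110.60.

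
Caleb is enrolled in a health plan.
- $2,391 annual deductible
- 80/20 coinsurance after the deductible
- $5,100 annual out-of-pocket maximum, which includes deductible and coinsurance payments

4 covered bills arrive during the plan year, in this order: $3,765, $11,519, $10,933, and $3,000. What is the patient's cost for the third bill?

Bill 1, $3,765: $2,391 finishes the deductible; $1,374 goes to coinsurance; coinsurance $1,374 × 20% = $274.80. Patient pays $2,665.80; OOP now $2,665.80.
Bill 2, $11,519: 20% coinsurance on $11,519 = $2,303.80. Patient owes $2,303.80 (running OOP $4,969.60).
Bill 3, $10,933: 20% coinsurance on $10,933 = $2,186.60. OOP would hit $7,156.20 > $5,100, so the cap limits the patient to $5,100 − $4,969.60 = $130.40.

$130.40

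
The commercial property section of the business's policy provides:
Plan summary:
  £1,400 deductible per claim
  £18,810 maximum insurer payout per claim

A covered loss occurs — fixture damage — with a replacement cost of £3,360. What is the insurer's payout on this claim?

After the deductible, £3,360 − £1,400 = £1,960 remains.
That's under the £18,810 cap, so the insurer reimburses the full £1,960.

£1,960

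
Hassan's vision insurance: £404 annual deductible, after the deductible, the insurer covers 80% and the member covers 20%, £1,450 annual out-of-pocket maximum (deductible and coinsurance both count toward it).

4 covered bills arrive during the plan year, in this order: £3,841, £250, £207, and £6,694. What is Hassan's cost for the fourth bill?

£267.20

Bill 1, £3,841: deductible takes £404, £3,437 remains; coinsurance £3,437 × 20% = £687.40. Member pays £1,091.40; OOP now £1,091.40.
Bill 2, £250: deductible already satisfied, so member's share is 20% × £250 = £50. Member pays £50; OOP now £1,141.40.
Bill 3, £207: deductible met; 20% of £207 = £41.40. Cost to member: £41.40. OOP to date £1,182.80.
Bill 4, £6,694: 20% coinsurance on £6,694 = £1,338.80. OOP would hit £2,521.60 > £1,450, so the cap limits the member to £1,450 − £1,182.80 = £267.20.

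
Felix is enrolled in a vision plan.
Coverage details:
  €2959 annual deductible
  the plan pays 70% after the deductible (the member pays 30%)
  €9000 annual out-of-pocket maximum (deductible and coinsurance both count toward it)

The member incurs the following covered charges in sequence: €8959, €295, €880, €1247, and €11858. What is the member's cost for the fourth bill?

#1 (€8959): deductible takes €2959, €6000 remains; member's 30% is €1800. Member owes €4759 (running OOP €4759).
#2 (€295): deductible already satisfied, so member's share is 30% × €295 = €88.50. Cost to member: €88.50. OOP to date €4847.50.
#3 (€880): 30% coinsurance on €880 = €264. Member owes €264 (running OOP €5111.50).
#4 (€1247): 30% coinsurance on €1247 = €374.10. Member pays €374.10; OOP now €5485.60.

€374.10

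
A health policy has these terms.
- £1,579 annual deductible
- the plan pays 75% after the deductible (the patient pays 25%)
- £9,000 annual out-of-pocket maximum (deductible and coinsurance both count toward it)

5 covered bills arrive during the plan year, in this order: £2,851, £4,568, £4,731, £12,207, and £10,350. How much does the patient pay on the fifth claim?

Claim 1 (£2,851): deductible takes £1,579, £1,272 remains; coinsurance £1,272 × 25% = £318. Cost to patient: £1,897. OOP to date £1,897.
Claim 2 (£4,568): deductible met; 25% of £4,568 = £1,142. Patient owes £1,142 (running OOP £3,039).
Claim 3 (£4,731): deductible already satisfied, so patient's share is 25% × £4,731 = £1,182.75. Patient pays £1,182.75; OOP now £4,221.75.
Claim 4 (£12,207): 25% coinsurance on £12,207 = £3,051.75. Cost to patient: £3,051.75. OOP to date £7,273.50.
Claim 5 (£10,350): deductible met; 25% of £10,350 = £2,587.50. That would push OOP to £9,861, over the £9,000 cap, so patient pays £9,000 − £7,273.50 = £1,726.50.

£1,726.50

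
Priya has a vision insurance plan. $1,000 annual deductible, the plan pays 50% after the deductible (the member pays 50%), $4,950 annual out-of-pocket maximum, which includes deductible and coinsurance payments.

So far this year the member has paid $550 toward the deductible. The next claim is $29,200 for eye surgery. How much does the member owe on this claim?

$550 of the $1,000 deductible is already met, leaving $450.
That leaves $29,200 − $450 = $28,750 for coinsurance.
50% of $28,750 = $14,375 falls to the member.
Member responsibility before any cap: $450 + $14,375 = $14,825.
Year-to-date out-of-pocket would reach $550 + $14,825 = $15,375, above the $4,950 maximum, so the member pays only $4,950 − $550 = $4,400.

$4,400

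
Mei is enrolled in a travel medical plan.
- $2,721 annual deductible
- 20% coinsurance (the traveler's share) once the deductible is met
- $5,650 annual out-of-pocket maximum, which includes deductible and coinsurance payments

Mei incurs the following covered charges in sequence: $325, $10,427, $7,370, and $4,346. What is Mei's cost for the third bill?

$1,322.80

Claim 1 — $325: fully absorbed by the deductible. Traveler pays $325; OOP now $325.
Claim 2 — $10,427: $2,396 finishes the deductible; $8,031 goes to coinsurance; coinsurance $8,031 × 20% = $1,606.20. Traveler owes $4,002.20 (running OOP $4,327.20).
Claim 3 — $7,370: deductible already satisfied, so traveler's share is 20% × $7,370 = $1,474. That would push OOP to $5,801.20, over the $5,650 cap, so traveler pays $5,650 − $4,327.20 = $1,322.80.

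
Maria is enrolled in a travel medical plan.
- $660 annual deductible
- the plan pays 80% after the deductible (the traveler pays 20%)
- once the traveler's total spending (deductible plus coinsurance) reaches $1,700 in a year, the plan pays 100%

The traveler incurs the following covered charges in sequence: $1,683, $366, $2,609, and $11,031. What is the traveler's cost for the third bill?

$521.80

Claim 1 ($1,683): $660 to deductible, leaving $1,023; traveler's 20% is $204.60. Cost to traveler: $864.60. OOP to date $864.60.
Claim 2 ($366): deductible met; 20% of $366 = $73.20. Traveler owes $73.20 (running OOP $937.80).
Claim 3 ($2,609): deductible already satisfied, so traveler's share is 20% × $2,609 = $521.80. Traveler pays $521.80; OOP now $1,459.60.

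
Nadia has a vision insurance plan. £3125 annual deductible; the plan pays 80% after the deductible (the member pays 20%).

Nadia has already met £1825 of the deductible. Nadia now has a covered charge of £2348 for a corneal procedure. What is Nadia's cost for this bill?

£1509.60

Deductible still to meet: £3125 − £1825 = £1300.
The remaining £1048 (= £2348 − £1300) moves to coinsurance.
Member's 20% share of £1048 is £209.60.
Member responsibility: £1300 + £209.60 = £1509.60.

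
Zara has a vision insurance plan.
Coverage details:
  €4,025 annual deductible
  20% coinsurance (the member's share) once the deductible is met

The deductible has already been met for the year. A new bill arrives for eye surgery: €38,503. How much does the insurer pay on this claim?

With the deductible met, the entire €38,503 is subject to coinsurance.
20% of €38,503 = €7,700.60 falls to the member.
Insurer pays the balance: €38,503 − €7,700.60 = €30,802.40.

€30,802.40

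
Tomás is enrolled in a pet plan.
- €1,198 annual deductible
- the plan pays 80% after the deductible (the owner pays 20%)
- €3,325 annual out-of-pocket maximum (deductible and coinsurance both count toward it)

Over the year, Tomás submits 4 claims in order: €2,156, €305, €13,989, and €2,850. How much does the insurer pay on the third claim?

€12,114.60

#1 (€2,156): €1,198 to deductible, leaving €958; 20% of €958 = €191.60. Owner pays €1,389.60; OOP now €1,389.60. Insurer: €2,156 − €1,389.60 = €766.40.
#2 (€305): deductible met; 20% of €305 = €61. Owner owes €61 (running OOP €1,450.60). Insurer: €305 − €61 = €244.
#3 (€13,989): deductible met; 20% of €13,989 = €2,797.80. That would push OOP to €4,248.40, over the €3,325 cap, so owner pays €3,325 − €1,450.60 = €1,874.40. Insurer: €13,989 − €1,874.40 = €12,114.60.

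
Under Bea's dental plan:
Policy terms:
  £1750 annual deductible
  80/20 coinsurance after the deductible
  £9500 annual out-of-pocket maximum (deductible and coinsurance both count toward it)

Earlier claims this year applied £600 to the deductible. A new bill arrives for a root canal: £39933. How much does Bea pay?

£8900

£600 of the £1750 deductible is already met, leaving £1150.
After the £1150 deductible portion, £39933 − £1150 = £38783 is subject to coinsurance.
Coinsurance: £38783 × 20% = £7756.60.
So the patient owes £1150 + £7756.60 = £8906.60 before any cap.
That would bring total out-of-pocket to £9506.60, past the £9500 cap. The patient is capped at £9500 − £600 = £8900 on this claim.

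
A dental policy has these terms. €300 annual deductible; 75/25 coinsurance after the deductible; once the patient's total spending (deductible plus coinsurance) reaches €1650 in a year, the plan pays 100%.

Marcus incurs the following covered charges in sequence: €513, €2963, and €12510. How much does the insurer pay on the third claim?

Bill 1, €513: €300 finishes the deductible; €213 goes to coinsurance; 25% of €213 = €53.25. Patient pays €353.25; OOP now €353.25. Insurer: €513 − €353.25 = €159.75.
Bill 2, €2963: deductible met; 25% of €2963 = €740.75. Patient pays €740.75; OOP now €1094. Insurer: €2963 − €740.75 = €2222.25.
Bill 3, €12510: deductible met; 25% of €12510 = €3127.50. Adding that to €1094 gives €4221.50, past the €1650 cap; patient pays only €1650 − €1094 = €556. Insurer: €12510 − €556 = €11954.

€11954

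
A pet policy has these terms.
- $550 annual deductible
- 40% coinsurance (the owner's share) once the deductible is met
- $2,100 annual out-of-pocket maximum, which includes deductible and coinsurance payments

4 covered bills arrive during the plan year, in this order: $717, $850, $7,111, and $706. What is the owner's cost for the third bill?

$1,143.20

Bill 1, $717: deductible takes $550, $167 remains; owner's 40% is $66.80. Owner owes $616.80 (running OOP $616.80).
Bill 2, $850: deductible met; 40% of $850 = $340. Cost to owner: $340. OOP to date $956.80.
Bill 3, $7,111: deductible met; 40% of $7,111 = $2,844.40. That would push OOP to $3,801.20, over the $2,100 cap, so owner pays $2,100 − $956.80 = $1,143.20.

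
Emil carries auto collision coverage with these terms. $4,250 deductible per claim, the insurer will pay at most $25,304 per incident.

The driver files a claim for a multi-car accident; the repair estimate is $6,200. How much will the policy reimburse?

$1,950

After the deductible, $6,200 − $4,250 = $1,950 remains.
That's under the $25,304 cap, so the insurer reimburses the full $1,950.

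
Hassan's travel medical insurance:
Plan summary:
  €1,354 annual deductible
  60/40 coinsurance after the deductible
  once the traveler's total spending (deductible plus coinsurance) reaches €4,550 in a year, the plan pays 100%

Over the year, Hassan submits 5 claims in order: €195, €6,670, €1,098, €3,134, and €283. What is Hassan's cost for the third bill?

€439.20

Bill 1, €195: fully absorbed by the deductible. Traveler owes €195 (running OOP €195).
Bill 2, €6,670: €1,159 finishes the deductible; €5,511 goes to coinsurance; traveler's 40% is €2,204.40. Traveler pays €3,363.40; OOP now €3,558.40.
Bill 3, €1,098: deductible already satisfied, so traveler's share is 40% × €1,098 = €439.20. Cost to traveler: €439.20. OOP to date €3,997.60.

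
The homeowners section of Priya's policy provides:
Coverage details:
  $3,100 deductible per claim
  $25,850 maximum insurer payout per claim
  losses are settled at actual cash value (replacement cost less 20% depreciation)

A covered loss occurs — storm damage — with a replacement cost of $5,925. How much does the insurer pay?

$1,640

Depreciate 20%: the covered value is $5,925 × 0.8 = $4,740.
Subtract the deductible: $4,740 − $3,100 = $1,640.
$1,640 is within the $25,850 limit, so the insurer pays $1,640.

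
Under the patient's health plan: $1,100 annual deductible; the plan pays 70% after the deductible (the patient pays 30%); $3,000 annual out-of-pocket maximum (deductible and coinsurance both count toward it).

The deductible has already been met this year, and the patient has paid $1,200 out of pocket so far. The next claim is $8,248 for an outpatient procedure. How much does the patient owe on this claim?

The deductible is already satisfied, so the full bill goes to coinsurance.
Coinsurance: $8,248 × 30% = $2,474.40.
Year-to-date out-of-pocket would reach $1,200 + $2,474.40 = $3,674.40, above the $3,000 maximum, so the patient pays only $3,000 − $1,200 = $1,800.

$1,800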